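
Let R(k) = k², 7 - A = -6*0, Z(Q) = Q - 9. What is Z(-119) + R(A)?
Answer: -79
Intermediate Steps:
Z(Q) = -9 + Q
A = 7 (A = 7 - (-6)*0 = 7 - 1*0 = 7 + 0 = 7)
Z(-119) + R(A) = (-9 - 119) + 7² = -128 + 49 = -79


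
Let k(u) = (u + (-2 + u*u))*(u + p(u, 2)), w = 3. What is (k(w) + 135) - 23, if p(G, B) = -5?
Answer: 92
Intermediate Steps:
k(u) = (-5 + u)*(-2 + u + u²) (k(u) = (u + (-2 + u*u))*(u - 5) = (u + (-2 + u²))*(-5 + u) = (-2 + u + u²)*(-5 + u) = (-5 + u)*(-2 + u + u²))
(k(w) + 135) - 23 = ((10 + 3³ - 7*3 - 4*3²) + 135) - 23 = ((10 + 27 - 21 - 4*9) + 135) - 23 = ((10 + 27 - 21 - 36) + 135) - 23 = (-20 + 135) - 23 = 115 - 23 = 92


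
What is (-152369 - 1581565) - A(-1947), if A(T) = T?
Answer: -1731987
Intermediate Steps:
(-152369 - 1581565) - A(-1947) = (-152369 - 1581565) - 1*(-1947) = -1733934 + 1947 = -1731987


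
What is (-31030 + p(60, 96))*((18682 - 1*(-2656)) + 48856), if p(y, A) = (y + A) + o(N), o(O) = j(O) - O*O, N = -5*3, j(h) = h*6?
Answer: -2189280666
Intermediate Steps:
j(h) = 6*h
N = -15
o(O) = -O² + 6*O (o(O) = 6*O - O*O = 6*O - O² = -O² + 6*O)
p(y, A) = -315 + A + y (p(y, A) = (y + A) - 15*(6 - 1*(-15)) = (A + y) - 15*(6 + 15) = (A + y) - 15*21 = (A + y) - 315 = -315 + A + y)
(-31030 + p(60, 96))*((18682 - 1*(-2656)) + 48856) = (-31030 + (-315 + 96 + 60))*((18682 - 1*(-2656)) + 48856) = (-31030 - 159)*((18682 + 2656) + 48856) = -31189*(21338 + 48856) = -31189*70194 = -2189280666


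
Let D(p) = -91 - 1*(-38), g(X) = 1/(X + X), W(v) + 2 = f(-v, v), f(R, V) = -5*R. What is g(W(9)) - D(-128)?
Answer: 4559/86 ≈ 53.012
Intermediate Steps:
W(v) = -2 + 5*v (W(v) = -2 - (-5)*v = -2 + 5*v)
g(X) = 1/(2*X)
D(p) = -53 (D(p) = -91 + 38 = -53)
g(W(9)) - D(-128) = 1/(2*(-2 + 5*9)) - 1*(-53) = 1/(2*(-2 + 45)) + 53 = (1/2)/43 + 53 = (1/2)*(1/43) + 53 = 1/86 + 53 = 4559/86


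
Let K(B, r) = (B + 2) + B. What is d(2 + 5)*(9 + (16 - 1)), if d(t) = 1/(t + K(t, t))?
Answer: 24/23 ≈ 1.0435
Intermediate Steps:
K(B, r) = 2 + 2*B (K(B, r) = (2 + B) + B = 2 + 2*B)
d(t) = 1/(2 + 3*t) (d(t) = 1/(t + (2 + 2*t)) = 1/(2 + 3*t))
d(2 + 5)*(9 + (16 - 1)) = (9 + (16 - 1))/(2 + 3*(2 + 5)) = (9 + 15)/(2 + 3*7) = 24/(2 + 21) = 24/23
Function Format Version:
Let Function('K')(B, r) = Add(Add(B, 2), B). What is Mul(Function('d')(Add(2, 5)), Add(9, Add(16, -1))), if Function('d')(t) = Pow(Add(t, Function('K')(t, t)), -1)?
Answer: Rational(24, 23) ≈ 1.0435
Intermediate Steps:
Function('K')(B, r) = Add(2, Mul(2, B)) (Function('K')(B, r) = Add(Add(2, B), B) = Add(2, Mul(2, B)))
Function('d')(t) = Pow(Add(2, Mul(3, t)), -1) (Function('d')(t) = Pow(Add(t, Add(2, Mul(2, t))), -1) = Pow(Add(2, Mul(3, t)), -1))
Mul(Function('d')(Add(2, 5)), Add(9, Add(16, -1))) = Mul(Pow(Add(2, Mul(3, Add(2, 5))), -1), Add(9, Add(16, -1))) = Mul(Pow(Add(2, Mul(3, 7)), -1), Add(9, 15)) = Mul(Pow(Add(2, 21), -1), 24) = Mul(Pow(23, -1), 24) = Mul(Rational(1, 23), 24) = Rational(24, 23)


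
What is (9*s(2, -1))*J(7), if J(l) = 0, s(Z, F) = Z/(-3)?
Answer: 0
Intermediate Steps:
s(Z, F) = -Z/3 (s(Z, F) = Z*(-⅓) = -Z/3)
(9*s(2, -1))*J(7) = (9*(-⅓*2))*0 = (9*(-⅔))*0 = -6*0 = 0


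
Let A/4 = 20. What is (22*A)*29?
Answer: 51040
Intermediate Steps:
A = 80 (A = 4*20 = 80)
(22*A)*29 = (22*80)*29 = 1760*29 = 51040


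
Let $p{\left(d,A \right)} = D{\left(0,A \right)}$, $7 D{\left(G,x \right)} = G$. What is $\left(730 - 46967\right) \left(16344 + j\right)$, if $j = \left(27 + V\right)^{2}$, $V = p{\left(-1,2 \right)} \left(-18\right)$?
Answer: $-789404301$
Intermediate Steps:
$D{\left(G,x \right)} = \frac{G}{7}$
$p{\left(d,A \right)} = 0$ ($p{\left(d,A \right)} = \frac{1}{7} \cdot 0 = 0$)
$V = 0$ ($V = 0 \left(-18\right) = 0$)
$j = 729$ ($j = \left(27 + 0\right)^{2} = 27^{2} = 729$)
$\left(730 - 46967\right) \left(16344 + j\right) = \left(730 - 46967\right) \left(16344 + 729\right) = \left(-46237\right) 17073 = -789404301$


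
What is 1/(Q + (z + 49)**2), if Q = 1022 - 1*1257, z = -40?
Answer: -1/154 ≈ -0.0064935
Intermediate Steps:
Q = -235 (Q = 1022 - 1257 = -235)
1/(Q + (z + 49)**2) = 1/(-235 + (-40 + 49)**2) = 1/(-235 + 9**2) = 1/(-235 + 81) = 1/(-154) = -1/154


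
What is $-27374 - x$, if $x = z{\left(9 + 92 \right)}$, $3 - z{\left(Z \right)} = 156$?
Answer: $-27221$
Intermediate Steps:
$z{\left(Z \right)} = -153$ ($z{\left(Z \right)} = 3 - 156 = -153$)
$x = -153$
$-27374 - x = -27374 - -153 = -27374 + 153 = -27221$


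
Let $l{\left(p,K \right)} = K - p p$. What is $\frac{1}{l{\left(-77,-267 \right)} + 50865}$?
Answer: $\frac{1}{44669} \approx 2.2387 \cdot 10^{-5}$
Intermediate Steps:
$l{\left(p,K \right)} = K - p^{2}$
$\frac{1}{l{\left(-77,-267 \right)} + 50865} = \frac{1}{\left(-267 - \left(-77\right)^{2}\right) + 50865} = \frac{1}{\left(-267 - 5929\right) + 50865} = \frac{1}{-6196 + 50865} = \frac{1}{44669}$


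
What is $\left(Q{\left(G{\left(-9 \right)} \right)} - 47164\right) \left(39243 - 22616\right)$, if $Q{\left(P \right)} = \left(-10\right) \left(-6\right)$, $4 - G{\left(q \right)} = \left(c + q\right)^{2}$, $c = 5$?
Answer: $-783198208$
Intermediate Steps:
$G{\left(q \right)} = 4 - \left(5 + q\right)^{2}$
$Q{\left(P \right)} = 60$
$\left(Q{\left(G{\left(-9 \right)} \right)} - 47164\right) \left(39243 - 22616\right) = \left(60 - 47164\right) \left(39243 - 22616\right) = \left(-47104\right) 16627 = -783198208$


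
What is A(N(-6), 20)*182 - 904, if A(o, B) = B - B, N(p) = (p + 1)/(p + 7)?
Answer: -904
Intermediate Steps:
N(p) = (1 + p)/(7 + p)
A(o, B) = 0
A(N(-6), 20)*182 - 904 = 0*182 - 904 = 0 - 904 = -904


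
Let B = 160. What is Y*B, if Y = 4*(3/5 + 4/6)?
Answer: 2432/3 ≈ 810.67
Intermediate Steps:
Y = 76/15 (Y = 4*(3*(⅕) + 4*(⅙)) = 4*(⅗ + ⅔) = 4*(19/15) = 76/15 ≈ 5.0667)
Y*B = (76/15)*160 = 2432/3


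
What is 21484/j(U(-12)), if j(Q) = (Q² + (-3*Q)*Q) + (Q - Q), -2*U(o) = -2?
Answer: -10742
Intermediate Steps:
U(o) = 1 (U(o) = -½*(-2) = 1)
j(Q) = -2*Q² (j(Q) = (Q² - 3*Q²) + 0 = -2*Q² + 0 = -2*Q²)
21484/j(U(-12)) = 21484/((-2*1²)) = 21484/((-2*1)) = 21484/(-2) = 21484*(-½) = -10742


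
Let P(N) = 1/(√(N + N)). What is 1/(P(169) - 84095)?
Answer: -28424110/2390325530449 - 13*√2/2390325530449 ≈ -1.1891e-5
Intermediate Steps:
P(N) = √2/(2*√N) (P(N) = 1/(√(2*N)) = 1/(√2*√N) = √2/(2*√N))
1/(P(169) - 84095) = 1/(√2/(2*√169) - 84095) = 1/((½)*√2*(1/13) - 84095) = 1/(√2/26 - 84095) = 1/(-84095 + √2/26)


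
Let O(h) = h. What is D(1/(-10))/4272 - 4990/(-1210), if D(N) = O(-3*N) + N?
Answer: 10658761/2584560 ≈ 4.1240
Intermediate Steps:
D(N) = -2*N (D(N) = -3*N + N = -2*N)
D(1/(-10))/4272 - 4990/(-1210) = -2/(-10)/4272 - 4990/(-1210) = -2*(-⅒)*(1/4272) - 4990*(-1/1210) = (⅕)*(1/4272) + 499/121 = 1/21360 + 499/121 = 10658761/2584560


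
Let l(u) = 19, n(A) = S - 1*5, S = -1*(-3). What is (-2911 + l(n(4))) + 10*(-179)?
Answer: -4682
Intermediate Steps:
S = 3
n(A) = -2 (n(A) = 3 - 1*5 = 3 - 5 = -2)
(-2911 + l(n(4))) + 10*(-179) = (-2911 + 19) + 10*(-179) = -2892 - 1790 = -4682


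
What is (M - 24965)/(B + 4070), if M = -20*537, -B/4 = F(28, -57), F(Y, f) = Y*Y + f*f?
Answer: 965/326 ≈ 2.9601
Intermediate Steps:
F(Y, f) = Y² + f²
B = -16132 (B = -4*(28² + (-57)²) = -4*(784 + 3249) = -4*4033 = -16132)
M = -10740
(M - 24965)/(B + 4070) = (-10740 - 24965)/(-16132 + 4070) = -35705/(-12062) = -35705*(-1/12062) = 965/326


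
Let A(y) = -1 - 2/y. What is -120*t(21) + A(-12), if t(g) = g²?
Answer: -317525/6 ≈ -52921.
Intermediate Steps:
A(y) = -1 - 2/y
-120*t(21) + A(-12) = -120*21² + (-2 - 1*(-12))/(-12) = -120*441 - (-2 + 12)/12 = -52920 - 1/12*10 = -52920 - ⅚ = -317525/6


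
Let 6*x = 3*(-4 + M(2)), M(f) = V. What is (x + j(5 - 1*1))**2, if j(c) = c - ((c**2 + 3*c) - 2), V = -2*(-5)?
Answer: 361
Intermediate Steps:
V = 10
M(f) = 10
x = 3 (x = (3*(-4 + 10))/6 = (3*6)/6 = (1/6)*18 = 3)
j(c) = 2 - c**2 - 2*c (j(c) = c - (-2 + c**2 + 3*c) = c + (2 - c**2 - 3*c) = 2 - c**2 - 2*c)
(x + j(5 - 1*1))**2 = (3 + (2 - (5 - 1*1)**2 - 2*(5 - 1*1)))**2 = (3 + (2 - (5 - 1)**2 - 2*(5 - 1)))**2 = (3 + (2 - 1*4**2 - 2*4))**2 = (3 + (2 - 1*16 - 8))**2 = (3 + (2 - 16 - 8))**2 = (3 - 22)**2 = (-19)**2 = 361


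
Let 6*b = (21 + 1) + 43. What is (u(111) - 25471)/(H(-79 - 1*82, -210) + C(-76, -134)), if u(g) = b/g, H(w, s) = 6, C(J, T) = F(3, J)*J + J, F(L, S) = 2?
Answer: 16963621/147852 ≈ 114.73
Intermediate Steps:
b = 65/6 (b = ((21 + 1) + 43)/6 = (22 + 43)/6 = (⅙)*65 = 65/6 ≈ 10.833)
C(J, T) = 3*J (C(J, T) = 2*J + J = 3*J)
u(g) = 65/(6*g)
(u(111) - 25471)/(H(-79 - 1*82, -210) + C(-76, -134)) = ((65/6)/111 - 25471)/(6 + 3*(-76)) = ((65/6)*(1/111) - 25471)/(6 - 228) = (65/666 - 25471)/(-222) = -16963621/666*(-1/222) = 16963621/147852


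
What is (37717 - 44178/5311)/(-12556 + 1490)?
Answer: -200270809/58771526 ≈ -3.4076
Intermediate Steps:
(37717 - 44178/5311)/(-12556 + 1490) = (37717 - 44178*1/5311)/(-11066) = (37717 - 44178/5311)*(-1/11066) = (200270809/5311)*(-1/11066) = -200270809/58771526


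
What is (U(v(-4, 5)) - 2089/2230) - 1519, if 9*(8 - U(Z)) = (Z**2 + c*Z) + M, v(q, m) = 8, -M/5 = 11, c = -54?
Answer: -3266809/2230 ≈ -1464.9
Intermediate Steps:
M = -55 (M = -5*11 = -55)
U(Z) = 127/9 + 6*Z - Z**2/9 (U(Z) = 8 - ((Z**2 - 54*Z) - 55)/9 = 8 - (-55 + Z**2 - 54*Z)/9 = 8 + (55/9 + 6*Z - Z**2/9) = 127/9 + 6*Z - Z**2/9)
(U(v(-4, 5)) - 2089/2230) - 1519 = ((127/9 + 6*8 - 1/9*8**2) - 2089/2230) - 1519 = ((127/9 + 48 - 1/9*64) - 2089*1/2230) - 1519 = ((127/9 + 48 - 64/9) - 2089/2230) - 1519 = (55 - 2089/2230) - 1519 = 120561/2230 - 1519 = -3266809/2230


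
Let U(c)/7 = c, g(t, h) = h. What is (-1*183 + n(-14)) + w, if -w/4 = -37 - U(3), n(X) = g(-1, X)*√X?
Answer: 49 - 14*I*√14 ≈ 49.0 - 52.383*I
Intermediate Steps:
U(c) = 7*c
n(X) = X^(3/2) (n(X) = X*√X = X^(3/2))
w = 232 (w = -4*(-37 - 7*3) = -4*(-37 - 1*21) = -4*(-37 - 21) = -4*(-58) = 232)
(-1*183 + n(-14)) + w = (-1*183 + (-14)^(3/2)) + 232 = (-183 - 14*I*√14) + 232 = 49 - 14*I*√14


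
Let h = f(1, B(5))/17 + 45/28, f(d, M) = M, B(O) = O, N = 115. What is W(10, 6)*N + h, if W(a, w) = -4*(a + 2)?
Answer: -2626615/476 ≈ -5518.1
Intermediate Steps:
W(a, w) = -8 - 4*a (W(a, w) = -4*(2 + a) = -8 - 4*a)
h = 905/476 (h = 5/17 + 45/28 = 905/476 ≈ 1.9013)
W(10, 6)*N + h = (-8 - 4*10)*115 + 905/476 = (-8 - 40)*115 + 905/476 = -48*115 + 905/476 = -5520 + 905/476 = -2626615/476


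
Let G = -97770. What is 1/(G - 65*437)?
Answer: -1/126175 ≈ -7.9255e-6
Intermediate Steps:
1/(G - 65*437) = 1/(-97770 - 65*437) = 1/(-97770 - 28405) = 1/(-126175) = -1/126175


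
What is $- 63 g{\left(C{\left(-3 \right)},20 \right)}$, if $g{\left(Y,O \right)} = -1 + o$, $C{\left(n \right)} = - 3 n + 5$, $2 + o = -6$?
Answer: $567$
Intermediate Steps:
$o = -8$ ($o = -2 - 6 = -8$)
$C{\left(n \right)} = 5 - 3 n$
$g{\left(Y,O \right)} = -9$ ($g{\left(Y,O \right)} = -1 - 8 = -9$)
$- 63 g{\left(C{\left(-3 \right)},20 \right)} = \left(-63\right) \left(-9\right) = 567$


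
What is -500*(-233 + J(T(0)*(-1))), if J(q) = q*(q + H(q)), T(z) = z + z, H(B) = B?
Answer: 116500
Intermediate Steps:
T(z) = 2*z
J(q) = 2*q² (J(q) = q*(q + q) = q*(2*q) = 2*q²)
-500*(-233 + J(T(0)*(-1))) = -500*(-233 + 2*((2*0)*(-1))²) = -500*(-233 + 2*(0*(-1))²) = -500*(-233 + 2*0²) = -500*(-233 + 2*0) = -500*(-233 + 0) = -500*(-233) = 116500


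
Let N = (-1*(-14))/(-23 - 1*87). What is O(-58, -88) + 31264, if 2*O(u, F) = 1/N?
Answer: 437641/14 ≈ 31260.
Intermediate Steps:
N = -7/55 (N = 14/(-23 - 87) = 14/(-110) = 14*(-1/110) = -7/55 ≈ -0.12727)
O(u, F) = -55/14 (O(u, F) = 1/(2*(-7/55)) = (½)*(-55/7) = -55/14)
O(-58, -88) + 31264 = -55/14 + 31264 = 437641/14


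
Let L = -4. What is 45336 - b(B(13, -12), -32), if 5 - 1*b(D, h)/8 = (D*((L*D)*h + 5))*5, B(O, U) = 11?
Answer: 667016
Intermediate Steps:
b(D, h) = 40 - 40*D*(5 - 4*D*h) (b(D, h) = 40 - 8*D*((-4*D)*h + 5)*5 = 40 - 8*D*(-4*D*h + 5)*5 = 40 - 8*D*(5 - 4*D*h)*5 = 40 - 40*D*(5 - 4*D*h))
45336 - b(B(13, -12), -32) = 45336 - (40 - 200*11 + 160*(-32)*11²) = 45336 - (40 - 2200 + 160*(-32)*121) = 45336 - (40 - 2200 - 619520) = 45336 - 1*(-621680) = 45336 + 621680 = 667016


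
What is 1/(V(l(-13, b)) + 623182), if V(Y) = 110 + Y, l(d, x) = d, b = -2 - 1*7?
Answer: 1/623279 ≈ 1.6044e-6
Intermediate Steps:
b = -9 (b = -2 - 7 = -9)
1/(V(l(-13, b)) + 623182) = 1/((110 - 13) + 623182) = 1/(97 + 623182) = 1/623279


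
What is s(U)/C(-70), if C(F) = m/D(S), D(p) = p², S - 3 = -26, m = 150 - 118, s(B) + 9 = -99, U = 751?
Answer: -14283/8 ≈ -1785.4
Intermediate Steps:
s(B) = -108 (s(B) = -9 - 99 = -108)
m = 32
S = -23 (S = 3 - 26 = -23)
C(F) = 32/529 (C(F) = 32/((-23)²) = 32/529)
s(U)/C(-70) = -108/32/529 = -108*529/32 = -14283/8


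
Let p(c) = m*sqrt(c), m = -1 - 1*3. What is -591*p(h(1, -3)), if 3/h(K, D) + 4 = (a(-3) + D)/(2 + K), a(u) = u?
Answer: 1182*I*sqrt(2) ≈ 1671.6*I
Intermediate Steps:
m = -4 (m = -1 - 3 = -4)
h(K, D) = 3/(-4 + (-3 + D)/(2 + K))
p(c) = -4*sqrt(c)
-591*p(h(1, -3)) = -(-2364)*sqrt(3*(2 + 1)/(-11 - 3 - 4*1)) = -(-2364)*sqrt(3*3/(-11 - 3 - 4)) = -(-2364)*sqrt(3*3/(-18)) = -(-2364)*sqrt(3*(-1/18)*3) = -(-2364)*sqrt(-1/2) = -(-2364)*I*sqrt(2)/2 = -(-1182)*I*sqrt(2) = 1182*I*sqrt(2)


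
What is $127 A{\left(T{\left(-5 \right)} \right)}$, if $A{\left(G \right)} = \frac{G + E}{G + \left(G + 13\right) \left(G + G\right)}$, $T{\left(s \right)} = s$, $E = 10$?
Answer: $- \frac{127}{17} \approx -7.4706$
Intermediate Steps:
$A{\left(G \right)} = \frac{10 + G}{G + 2 G \left(13 + G\right)}$ ($A{\left(G \right)} = \frac{G + 10}{G + \left(G + 13\right) \left(G + G\right)} = \frac{10 + G}{G + \left(13 + G\right) 2 G} = \frac{10 + G}{G + 2 G \left(13 + G\right)}$)
$127 A{\left(T{\left(-5 \right)} \right)} = 127 \frac{10 - 5}{\left(-5\right) \left(27 + 2 \left(-5\right)\right)} = 127 \left(\left(- \frac{1}{5}\right) \frac{1}{27 - 10} \cdot 5\right) = 127 \left(\left(- \frac{1}{5}\right) \frac{1}{17} \cdot 5\right) = 127 \left(- \frac{1}{17}\right) = - \frac{127}{17}$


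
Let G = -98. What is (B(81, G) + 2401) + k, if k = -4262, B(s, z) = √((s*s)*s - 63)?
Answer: -1861 + 3*√59042 ≈ -1132.0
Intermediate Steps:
B(s, z) = √(-63 + s³) (B(s, z) = √(s²*s - 63) = √(s³ - 63) = √(-63 + s³))
(B(81, G) + 2401) + k = (√(-63 + 81³) + 2401) - 4262 = (√(-63 + 531441) + 2401) - 4262 = (√531378 + 2401) - 4262 = (3*√59042 + 2401) - 4262 = (2401 + 3*√59042) - 4262 = -1861 + 3*√59042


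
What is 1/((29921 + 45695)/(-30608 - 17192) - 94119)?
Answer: -5975/562370477 ≈ -1.0625e-5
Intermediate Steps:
1/((29921 + 45695)/(-30608 - 17192) - 94119) = 1/(75616/(-47800) - 94119) = 1/(75616*(-1/47800) - 94119) = 1/(-9452/5975 - 94119) = 1/(-562370477/5975) = -5975/562370477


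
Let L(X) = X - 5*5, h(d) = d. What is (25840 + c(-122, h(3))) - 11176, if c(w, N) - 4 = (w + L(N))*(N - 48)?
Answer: 21148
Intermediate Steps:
L(X) = -25 + X (L(X) = X - 25 = -25 + X)
c(w, N) = 4 + (-48 + N)*(-25 + N + w) (c(w, N) = 4 + (w + (-25 + N))*(N - 48) = 4 + (-25 + N + w)*(-48 + N) = 4 + (-48 + N)*(-25 + N + w))
(25840 + c(-122, h(3))) - 11176 = (25840 + (1204 + 3**2 - 73*3 - 48*(-122) + 3*(-122))) - 11176 = (25840 + (1204 + 9 - 219 + 5856 - 366)) - 11176 = (25840 + 6484) - 11176 = 32324 - 11176 = 21148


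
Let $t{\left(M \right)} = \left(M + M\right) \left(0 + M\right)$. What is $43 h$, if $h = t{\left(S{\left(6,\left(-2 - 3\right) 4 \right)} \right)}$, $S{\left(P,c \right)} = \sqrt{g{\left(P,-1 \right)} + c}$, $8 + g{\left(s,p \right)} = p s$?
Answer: $-2924$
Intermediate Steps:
$g{\left(s,p \right)} = -8 + p s$
$S{\left(P,c \right)} = \sqrt{-8 + c - P}$ ($S{\left(P,c \right)} = \sqrt{\left(-8 - P\right) + c} = \sqrt{-8 + c - P}$)
$t{\left(M \right)} = 2 M^{2}$ ($t{\left(M \right)} = 2 M M = 2 M^{2}$)
$h = -68$ ($h = 2 \left(\sqrt{-8 + \left(-2 - 3\right) 4 - 6}\right)^{2} = 2 \left(\sqrt{-8 - 20 - 6}\right)^{2} = 2 \left(\sqrt{-34}\right)^{2} = 2 \left(i \sqrt{34}\right)^{2} = 2 \left(-34\right) = -68$)
$43 h = 43 \left(-68\right) = -2924$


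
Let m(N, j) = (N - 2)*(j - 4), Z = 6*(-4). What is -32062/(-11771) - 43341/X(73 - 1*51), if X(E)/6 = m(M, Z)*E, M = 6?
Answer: 328057173/58007488 ≈ 5.6554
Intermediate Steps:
Z = -24
m(N, j) = (-4 + j)*(-2 + N) (m(N, j) = (-2 + N)*(-4 + j) = (-4 + j)*(-2 + N))
X(E) = -672*E (X(E) = 6*((8 - 4*6 - 2*(-24) + 6*(-24))*E) = 6*((8 - 24 + 48 - 144)*E) = 6*(-112*E) = -672*E)
-32062/(-11771) - 43341/X(73 - 1*51) = -32062/(-11771) - 43341*(-1/(672*(73 - 1*51))) = -32062*(-1/11771) - 43341*(-1/(672*(73 - 51))) = 32062/11771 - 43341/((-672*22)) = 32062/11771 - 43341/(-14784) = 32062/11771 - 43341*(-1/14784) = 32062/11771 + 14447/4928 = 328057173/58007488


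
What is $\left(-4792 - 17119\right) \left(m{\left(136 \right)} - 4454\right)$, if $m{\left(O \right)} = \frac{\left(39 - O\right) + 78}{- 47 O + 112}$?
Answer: $\frac{612874794011}{6280} \approx 9.7592 \cdot 10^{7}$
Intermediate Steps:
$m{\left(O \right)} = \frac{117 - O}{112 - 47 O}$
$\left(-4792 - 17119\right) \left(m{\left(136 \right)} - 4454\right) = \left(-4792 - 17119\right) \left(\frac{-117 + 136}{-112 + 47 \cdot 136} - 4454\right) = - 21911 \left(\frac{1}{-112 + 6392} \cdot 19 - 4454\right) = - 21911 \left(\frac{1}{6280} \cdot 19 - 4454\right) = - 21911 \left(\frac{19}{6280} - 4454\right) = \left(-21911\right) \left(- \frac{27971101}{6280}\right) = \frac{612874794011}{6280}$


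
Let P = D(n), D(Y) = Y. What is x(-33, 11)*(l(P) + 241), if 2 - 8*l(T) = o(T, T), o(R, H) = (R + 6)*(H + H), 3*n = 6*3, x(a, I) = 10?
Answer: 4465/2 ≈ 2232.5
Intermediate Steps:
n = 6 (n = (6*3)/3 = (1/3)*18 = 6)
o(R, H) = 2*H*(6 + R) (o(R, H) = (6 + R)*(2*H) = 2*H*(6 + R))
P = 6
l(T) = 1/4 - T*(6 + T)/4
x(-33, 11)*(l(P) + 241) = 10*((1/4 - 1/4*6*(6 + 6)) + 241) = 10*((1/4 - 1/4*6*12) + 241) = 10*((1/4 - 18) + 241) = 10*(-71/4 + 241) = 10*(893/4) = 4465/2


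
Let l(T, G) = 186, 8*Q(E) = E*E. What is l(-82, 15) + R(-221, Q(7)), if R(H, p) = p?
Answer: 1537/8 ≈ 192.13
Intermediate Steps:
Q(E) = E²/8 (Q(E) = (E*E)/8 = E²/8)
l(-82, 15) + R(-221, Q(7)) = 186 + (⅛)*7² = 186 + (⅛)*49 = 186 + 49/8 = 1537/8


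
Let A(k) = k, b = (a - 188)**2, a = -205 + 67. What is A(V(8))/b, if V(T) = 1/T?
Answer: 1/850208 ≈ 1.1762e-6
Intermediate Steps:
a = -138
b = 106276 (b = (-138 - 188)**2 = (-326)**2 = 106276)
A(V(8))/b = 1/(8*106276) = (1/8)*(1/106276) = 1/850208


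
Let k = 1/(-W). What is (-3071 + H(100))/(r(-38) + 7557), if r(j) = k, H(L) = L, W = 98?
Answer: -291158/740585 ≈ -0.39315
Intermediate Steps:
k = -1/98 (k = 1/(-1*98) = 1/(-98) = -1/98 ≈ -0.010204)
r(j) = -1/98
(-3071 + H(100))/(r(-38) + 7557) = (-3071 + 100)/(-1/98 + 7557) = -2971/740585/98 = -2971*98/740585 = -291158/740585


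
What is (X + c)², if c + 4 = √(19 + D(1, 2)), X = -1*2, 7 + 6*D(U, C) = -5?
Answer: (6 - √17)² ≈ 3.5227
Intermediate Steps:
D(U, C) = -2 (D(U, C) = -7/6 + (⅙)*(-5) = -7/6 - ⅚ = -2)
X = -2
c = -4 + √17 (c = -4 + √(19 - 2) = -4 + √17 ≈ 0.12311)
(X + c)² = (-2 + (-4 + √17))² = (-6 + √17)²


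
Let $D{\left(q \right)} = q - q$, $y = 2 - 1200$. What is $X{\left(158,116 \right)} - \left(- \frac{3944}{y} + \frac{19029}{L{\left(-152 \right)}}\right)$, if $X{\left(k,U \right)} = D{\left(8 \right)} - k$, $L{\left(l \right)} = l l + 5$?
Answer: $- \frac{748017099}{4614097} \approx -162.12$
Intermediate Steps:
$y = -1198$ ($y = 2 - 1200 = -1198$)
$D{\left(q \right)} = 0$
$L{\left(l \right)} = 5 + l^{2}$ ($L{\left(l \right)} = l^{2} + 5 = 5 + l^{2}$)
$X{\left(k,U \right)} = - k$ ($X{\left(k,U \right)} = 0 - k = - k$)
$X{\left(158,116 \right)} - \left(- \frac{3944}{y} + \frac{19029}{L{\left(-152 \right)}}\right) = \left(-1\right) 158 - \left(\frac{1972}{599} + \frac{19029}{5 + \left(-152\right)^{2}}\right) = -158 - \left(\frac{1972}{599} + \frac{19029}{5 + 23104}\right) = -158 - \left(\frac{1972}{599} + \frac{19029}{23109}\right) = -158 - \frac{18989773}{4614097} = - \frac{748017099}{4614097}$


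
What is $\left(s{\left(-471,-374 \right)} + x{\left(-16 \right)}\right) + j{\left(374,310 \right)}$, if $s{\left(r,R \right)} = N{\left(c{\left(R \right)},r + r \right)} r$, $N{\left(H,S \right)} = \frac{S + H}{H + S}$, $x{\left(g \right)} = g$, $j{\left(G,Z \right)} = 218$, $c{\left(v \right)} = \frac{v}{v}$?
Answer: $-269$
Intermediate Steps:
$c{\left(v \right)} = 1$
$N{\left(H,S \right)} = 1$ ($N{\left(H,S \right)} = \frac{H + S}{H + S} = 1$)
$s{\left(r,R \right)} = r$ ($s{\left(r,R \right)} = 1 r = r$)
$\left(s{\left(-471,-374 \right)} + x{\left(-16 \right)}\right) + j{\left(374,310 \right)} = \left(-471 - 16\right) + 218 = -487 + 218 = -269$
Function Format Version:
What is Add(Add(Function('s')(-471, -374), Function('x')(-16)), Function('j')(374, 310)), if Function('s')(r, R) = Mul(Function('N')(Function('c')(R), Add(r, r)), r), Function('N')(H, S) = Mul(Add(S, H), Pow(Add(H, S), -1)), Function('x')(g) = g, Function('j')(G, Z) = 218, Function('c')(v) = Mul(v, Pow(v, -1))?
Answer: -269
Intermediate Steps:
Function('c')(v) = 1
Function('N')(H, S) = 1 (Function('N')(H, S) = Mul(Add(H, S), Pow(Add(H, S), -1)) = 1)
Function('s')(r, R) = r (Function('s')(r, R) = Mul(1, r) = r)
Add(Add(Function('s')(-471, -374), Function('x')(-16)), Function('j')(374, 310)) = Add(Add(-471, -16), 218) = Add(-487, 218) = -269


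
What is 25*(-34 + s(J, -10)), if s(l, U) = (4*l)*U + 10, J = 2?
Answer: -2600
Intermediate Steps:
s(l, U) = 10 + 4*U*l (s(l, U) = 4*U*l + 10 = 10 + 4*U*l)
25*(-34 + s(J, -10)) = 25*(-34 + (10 + 4*(-10)*2)) = 25*(-34 + (10 - 80)) = 25*(-34 - 70) = 25*(-104) = -2600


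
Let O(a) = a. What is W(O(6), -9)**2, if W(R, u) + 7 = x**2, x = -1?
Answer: 36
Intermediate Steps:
W(R, u) = -6 (W(R, u) = -7 + (-1)**2 = -7 + 1 = -6)
W(O(6), -9)**2 = (-6)**2 = 36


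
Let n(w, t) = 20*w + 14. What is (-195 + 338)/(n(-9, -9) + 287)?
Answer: 13/11 ≈ 1.1818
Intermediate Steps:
n(w, t) = 14 + 20*w
(-195 + 338)/(n(-9, -9) + 287) = (-195 + 338)/((14 + 20*(-9)) + 287) = 143/((14 - 180) + 287) = 143/(-166 + 287) = 143/121 = 143*(1/121) = 13/11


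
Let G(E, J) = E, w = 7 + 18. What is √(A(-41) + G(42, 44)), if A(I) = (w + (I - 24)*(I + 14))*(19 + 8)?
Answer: √48102 ≈ 219.32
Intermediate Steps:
w = 25
A(I) = 675 + 27*(-24 + I)*(14 + I) (A(I) = (25 + (I - 24)*(I + 14))*(19 + 8) = (25 + (-24 + I)*(14 + I))*27 = 675 + 27*(-24 + I)*(14 + I))
√(A(-41) + G(42, 44)) = √((-8397 - 270*(-41) + 27*(-41)²) + 42) = √((-8397 + 11070 + 27*1681) + 42) = √((-8397 + 11070 + 45387) + 42) = √(48060 + 42) = √48102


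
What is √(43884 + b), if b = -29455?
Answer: √14429 ≈ 120.12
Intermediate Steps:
√(43884 + b) = √(43884 - 29455) = √14429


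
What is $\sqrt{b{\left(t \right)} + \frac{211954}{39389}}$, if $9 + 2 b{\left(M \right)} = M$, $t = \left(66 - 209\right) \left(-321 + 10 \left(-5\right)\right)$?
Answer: $\frac{2 \sqrt{10289263628917}}{39389} \approx 162.87$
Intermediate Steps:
$t = 53053$ ($t = - 143 \left(-321 - 50\right) = \left(-143\right) \left(-371\right) = 53053$)
$b{\left(M \right)} = - \frac{9}{2} + \frac{M}{2}$
$\sqrt{b{\left(t \right)} + \frac{211954}{39389}} = \sqrt{\left(- \frac{9}{2} + \frac{1}{2} \cdot 53053\right) + \frac{211954}{39389}} = \sqrt{\left(- \frac{9}{2} + \frac{53053}{2}\right) + 211954 \cdot \frac{1}{39389}} = \sqrt{26522 + \frac{211954}{39389}} = \sqrt{\frac{1044887012}{39389}} = \frac{2 \sqrt{10289263628917}}{39389}$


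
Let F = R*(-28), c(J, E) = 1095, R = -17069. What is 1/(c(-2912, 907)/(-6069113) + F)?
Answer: 6069113/2900623313221 ≈ 2.0923e-6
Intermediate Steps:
F = 477932 (F = -17069*(-28) = 477932)
1/(c(-2912, 907)/(-6069113) + F) = 1/(1095/(-6069113) + 477932) = 1/(1095*(-1/6069113) + 477932) = 1/(-1095/6069113 + 477932) = 1/(2900623313221/6069113) = 6069113/2900623313221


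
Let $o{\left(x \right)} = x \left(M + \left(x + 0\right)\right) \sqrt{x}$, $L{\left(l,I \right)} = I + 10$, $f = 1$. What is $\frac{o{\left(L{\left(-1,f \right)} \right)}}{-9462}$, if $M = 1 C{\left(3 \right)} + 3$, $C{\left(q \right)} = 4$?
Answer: $- \frac{33 \sqrt{11}}{1577} \approx -0.069403$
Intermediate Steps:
$M = 7$ ($M = 1 \cdot 4 + 3 = 4 + 3 = 7$)
$L{\left(l,I \right)} = 10 + I$
$o{\left(x \right)} = x^{\frac{3}{2}} \left(7 + x\right)$ ($o{\left(x \right)} = x \left(7 + \left(x + 0\right)\right) \sqrt{x} = x \left(7 + x\right) \sqrt{x} = x^{\frac{3}{2}} \left(7 + x\right)$)
$\frac{o{\left(L{\left(-1,f \right)} \right)}}{-9462} = \frac{\left(10 + 1\right)^{\frac{3}{2}} \left(7 + \left(10 + 1\right)\right)}{-9462} = 11^{\frac{3}{2}} \left(7 + 11\right) \left(- \frac{1}{9462}\right) = 11 \sqrt{11} \cdot 18 \left(- \frac{1}{9462}\right) = 198 \sqrt{11} \left(- \frac{1}{9462}\right) = - \frac{33 \sqrt{11}}{1577}$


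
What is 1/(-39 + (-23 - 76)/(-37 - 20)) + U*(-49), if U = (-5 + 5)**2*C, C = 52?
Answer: -19/708 ≈ -0.026836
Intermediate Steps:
U = 0 (U = (-5 + 5)**2*52 = 0**2*52 = 0*52 = 0)
1/(-39 + (-23 - 76)/(-37 - 20)) + U*(-49) = 1/(-39 + (-23 - 76)/(-37 - 20)) + 0*(-49) = 1/(-39 - 99/(-57)) + 0 = 1/(-39 - 99*(-1/57)) + 0 = 1/(-39 + 33/19) + 0 = 1/(-708/19) + 0 = -19/708 + 0 = -19/708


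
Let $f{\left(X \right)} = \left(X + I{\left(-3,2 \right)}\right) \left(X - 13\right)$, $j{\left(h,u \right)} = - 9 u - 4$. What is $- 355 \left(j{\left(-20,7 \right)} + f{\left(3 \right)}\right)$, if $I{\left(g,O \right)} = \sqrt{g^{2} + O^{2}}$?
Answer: $34435 + 3550 \sqrt{13} \approx 47235.0$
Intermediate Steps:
$j{\left(h,u \right)} = -4 - 9 u$
$I{\left(g,O \right)} = \sqrt{O^{2} + g^{2}}$
$f{\left(X \right)} = \left(-13 + X\right) \left(X + \sqrt{13}\right)$ ($f{\left(X \right)} = \left(X + \sqrt{2^{2} + \left(-3\right)^{2}}\right) \left(X - 13\right) = \left(X + \sqrt{4 + 9}\right) \left(-13 + X\right) = \left(X + \sqrt{13}\right) \left(-13 + X\right) = \left(-13 + X\right) \left(X + \sqrt{13}\right)$)
$- 355 \left(j{\left(-20,7 \right)} + f{\left(3 \right)}\right) = - 355 \left(\left(-4 - 63\right) + \left(3^{2} - 39 - 13 \sqrt{13} + 3 \sqrt{13}\right)\right) = - 355 \left(\left(-4 - 63\right) + \left(9 - 39 - 13 \sqrt{13} + 3 \sqrt{13}\right)\right) = - 355 \left(-67 - \left(30 + 10 \sqrt{13}\right)\right) = - 355 \left(-97 - 10 \sqrt{13}\right) = 34435 + 3550 \sqrt{13}$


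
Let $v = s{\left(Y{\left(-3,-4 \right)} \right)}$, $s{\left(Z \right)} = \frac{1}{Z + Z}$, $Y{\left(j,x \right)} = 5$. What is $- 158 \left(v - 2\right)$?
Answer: $\frac{1501}{5} \approx 300.2$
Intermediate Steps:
$s{\left(Z \right)} = \frac{1}{2 Z}$
$v = \frac{1}{10}$ ($v = \frac{1}{2 \cdot 5} = \frac{1}{2} \cdot \frac{1}{5} = \frac{1}{10} \approx 0.1$)
$- 158 \left(v - 2\right) = - 158 \left(\frac{1}{10} - 2\right) = \left(-158\right) \left(- \frac{19}{10}\right) = \frac{1501}{5}$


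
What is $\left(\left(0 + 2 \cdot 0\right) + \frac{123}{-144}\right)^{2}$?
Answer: $\frac{1681}{2304} \approx 0.7296$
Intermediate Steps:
$\left(\left(0 + 2 \cdot 0\right) + \frac{123}{-144}\right)^{2} = \left(\left(0 + 0\right) + 123 \left(- \frac{1}{144}\right)\right)^{2} = \left(0 - \frac{41}{48}\right)^{2} = \left(- \frac{41}{48}\right)^{2} = \frac{1681}{2304}$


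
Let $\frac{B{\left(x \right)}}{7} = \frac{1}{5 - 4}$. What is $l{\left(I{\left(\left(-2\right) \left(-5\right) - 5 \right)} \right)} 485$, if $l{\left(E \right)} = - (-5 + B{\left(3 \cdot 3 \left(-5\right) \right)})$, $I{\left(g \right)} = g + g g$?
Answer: $-970$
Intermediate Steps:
$B{\left(x \right)} = 7$ ($B{\left(x \right)} = \frac{7}{5 - 4} = \frac{7}{1} = 7 \cdot 1 = 7$)
$I{\left(g \right)} = g + g^{2}$
$l{\left(E \right)} = -2$ ($l{\left(E \right)} = - (-5 + 7) = \left(-1\right) 2 = -2$)
$l{\left(I{\left(\left(-2\right) \left(-5\right) - 5 \right)} \right)} 485 = \left(-2\right) 485 = -970$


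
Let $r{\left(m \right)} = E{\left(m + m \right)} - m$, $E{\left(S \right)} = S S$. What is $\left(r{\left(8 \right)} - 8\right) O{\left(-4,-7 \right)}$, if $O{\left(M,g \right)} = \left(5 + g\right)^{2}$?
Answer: $960$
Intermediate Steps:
$E{\left(S \right)} = S^{2}$
$r{\left(m \right)} = - m + 4 m^{2}$ ($r{\left(m \right)} = \left(m + m\right)^{2} - m = \left(2 m\right)^{2} - m = 4 m^{2} - m = - m + 4 m^{2}$)
$\left(r{\left(8 \right)} - 8\right) O{\left(-4,-7 \right)} = \left(8 \left(-1 + 4 \cdot 8\right) - 8\right) \left(5 - 7\right)^{2} = \left(8 \left(-1 + 32\right) - 8\right) \left(-2\right)^{2} = \left(8 \cdot 31 - 8\right) 4 = \left(248 - 8\right) 4 = 240 \cdot 4 = 960$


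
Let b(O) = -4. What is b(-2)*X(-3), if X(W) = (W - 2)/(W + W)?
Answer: -10/3 ≈ -3.3333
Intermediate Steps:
X(W) = (-2 + W)/(2*W) (X(W) = (-2 + W)/((2*W)) = (-2 + W)*(1/(2*W)) = (-2 + W)/(2*W))
b(-2)*X(-3) = -2*(-2 - 3)/(-3) = -2*(-1)*(-5)/3 = -4*5/6 = -10/3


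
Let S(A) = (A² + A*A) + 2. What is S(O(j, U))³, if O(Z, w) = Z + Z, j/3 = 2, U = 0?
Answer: 24389000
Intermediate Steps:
j = 6 (j = 3*2 = 6)
O(Z, w) = 2*Z
S(A) = 2 + 2*A² (S(A) = (A² + A²) + 2 = 2*A² + 2 = 2 + 2*A²)
S(O(j, U))³ = (2 + 2*(2*6)²)³ = (2 + 2*12²)³ = (2 + 2*144)³ = (2 + 288)³ = 290³ = 24389000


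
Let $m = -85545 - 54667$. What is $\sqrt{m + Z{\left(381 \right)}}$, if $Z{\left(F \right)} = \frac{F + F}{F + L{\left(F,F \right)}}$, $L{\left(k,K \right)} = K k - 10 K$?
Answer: $\frac{i \sqrt{4850774166}}{186} \approx 374.45 i$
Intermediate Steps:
$L{\left(k,K \right)} = - 10 K + K k$
$m = -140212$ ($m = -85545 - 54667 = -140212$)
$Z{\left(F \right)} = \frac{2 F}{F + F \left(-10 + F\right)}$ ($Z{\left(F \right)} = \frac{F + F}{F + F \left(-10 + F\right)} = \frac{2 F}{F + F \left(-10 + F\right)}$)
$\sqrt{m + Z{\left(381 \right)}} = \sqrt{-140212 + \frac{2}{-9 + 381}} = \sqrt{-140212 + \frac{2}{372}} = \sqrt{-140212 + 2 \cdot \frac{1}{372}} = \sqrt{-140212 + \frac{1}{186}} = \sqrt{- \frac{26079431}{186}} = \frac{i \sqrt{4850774166}}{186}$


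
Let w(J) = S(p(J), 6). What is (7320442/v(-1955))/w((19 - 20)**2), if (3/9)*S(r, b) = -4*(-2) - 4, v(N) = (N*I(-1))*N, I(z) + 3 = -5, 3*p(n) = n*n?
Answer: -3660221/183457200 ≈ -0.019951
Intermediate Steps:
p(n) = n**2/3 (p(n) = (n*n)/3 = n**2/3)
I(z) = -8 (I(z) = -3 - 5 = -8)
v(N) = -8*N**2 (v(N) = (N*(-8))*N = (-8*N)*N = -8*N**2)
S(r, b) = 12 (S(r, b) = 3*(-4*(-2) - 4) = 3*(8 - 4) = 3*4 = 12)
w(J) = 12
(7320442/v(-1955))/w((19 - 20)**2) = (7320442/((-8*(-1955)**2)))/12 = (7320442/((-8*3822025)))*(1/12) = (7320442/(-30576200))*(1/12) = (7320442*(-1/30576200))*(1/12) = -3660221/15288100*1/12 = -3660221/183457200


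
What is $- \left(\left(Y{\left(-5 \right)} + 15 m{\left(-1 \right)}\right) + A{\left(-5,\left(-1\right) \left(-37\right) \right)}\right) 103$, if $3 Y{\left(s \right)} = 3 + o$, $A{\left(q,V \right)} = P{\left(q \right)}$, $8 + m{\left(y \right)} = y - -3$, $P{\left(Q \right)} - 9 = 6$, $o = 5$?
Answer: $\frac{22351}{3} \approx 7450.3$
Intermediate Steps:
$P{\left(Q \right)} = 15$ ($P{\left(Q \right)} = 9 + 6 = 15$)
$m{\left(y \right)} = -5 + y$ ($m{\left(y \right)} = -8 + \left(y - -3\right) = -8 + \left(y + 3\right) = -8 + \left(3 + y\right) = -5 + y$)
$A{\left(q,V \right)} = 15$
$Y{\left(s \right)} = \frac{8}{3}$ ($Y{\left(s \right)} = \frac{3 + 5}{3} = \frac{1}{3} \cdot 8 = \frac{8}{3}$)
$- \left(\left(Y{\left(-5 \right)} + 15 m{\left(-1 \right)}\right) + A{\left(-5,\left(-1\right) \left(-37\right) \right)}\right) 103 = - \left(\left(\frac{8}{3} + 15 \left(-5 - 1\right)\right) + 15\right) 103 = - \left(\left(\frac{8}{3} + 15 \left(-6\right)\right) + 15\right) 103 = - \left(\left(\frac{8}{3} - 90\right) + 15\right) 103 = - \left(- \frac{262}{3} + 15\right) 103 = - \frac{\left(-217\right) 103}{3} = \left(-1\right) \left(- \frac{22351}{3}\right) = \frac{22351}{3}$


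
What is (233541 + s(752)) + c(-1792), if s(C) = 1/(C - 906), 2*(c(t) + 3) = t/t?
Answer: 17982464/77 ≈ 2.3354e+5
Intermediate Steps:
c(t) = -5/2 (c(t) = -3 + (t/t)/2 = -3 + (½)*1 = -3 + ½ = -5/2)
s(C) = 1/(-906 + C)
(233541 + s(752)) + c(-1792) = (233541 + 1/(-906 + 752)) - 5/2 = (233541 + 1/(-154)) - 5/2 = (233541 - 1/154) - 5/2 = 35965313/154 - 5/2 = 17982464/77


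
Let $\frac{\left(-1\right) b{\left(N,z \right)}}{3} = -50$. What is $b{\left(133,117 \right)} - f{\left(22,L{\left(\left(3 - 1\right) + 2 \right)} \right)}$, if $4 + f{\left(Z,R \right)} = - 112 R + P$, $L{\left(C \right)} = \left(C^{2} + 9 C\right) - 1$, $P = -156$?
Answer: $6022$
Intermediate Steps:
$b{\left(N,z \right)} = 150$ ($b{\left(N,z \right)} = \left(-3\right) \left(-50\right) = 150$)
$L{\left(C \right)} = -1 + C^{2} + 9 C$
$f{\left(Z,R \right)} = -160 - 112 R$ ($f{\left(Z,R \right)} = -4 - \left(156 + 112 R\right) = -160 - 112 R$)
$b{\left(133,117 \right)} - f{\left(22,L{\left(\left(3 - 1\right) + 2 \right)} \right)} = 150 - \left(-160 - 112 \left(-1 + \left(\left(3 - 1\right) + 2\right)^{2} + 9 \left(\left(3 - 1\right) + 2\right)\right)\right) = 150 - \left(-160 - 112 \left(-1 + \left(2 + 2\right)^{2} + 9 \left(2 + 2\right)\right)\right) = 150 - \left(-160 - 112 \left(-1 + 4^{2} + 9 \cdot 4\right)\right) = 150 - \left(-160 - 112 \left(-1 + 16 + 36\right)\right) = 150 - \left(-160 - 5712\right) = 150 - -5872 = 150 + 5872 = 6022$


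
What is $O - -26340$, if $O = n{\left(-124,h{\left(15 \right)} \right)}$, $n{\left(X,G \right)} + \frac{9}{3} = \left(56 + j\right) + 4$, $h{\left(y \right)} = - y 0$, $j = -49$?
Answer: $26348$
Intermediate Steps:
$h{\left(y \right)} = 0$
$n{\left(X,G \right)} = 8$ ($n{\left(X,G \right)} = -3 + \left(\left(56 - 49\right) + 4\right) = -3 + \left(7 + 4\right) = -3 + 11 = 8$)
$O = 8$
$O - -26340 = 8 - -26340 = 8 + 26340 = 26348$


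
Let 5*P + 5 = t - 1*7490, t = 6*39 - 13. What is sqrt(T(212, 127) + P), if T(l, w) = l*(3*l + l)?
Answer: sqrt(4458030)/5 ≈ 422.28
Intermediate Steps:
t = 221 (t = 234 - 13 = 221)
P = -7274/5 (P = -1 + (221 - 1*7490)/5 = -1 + (221 - 7490)/5 = -1 + (1/5)*(-7269) = -1 - 7269/5 = -7274/5 ≈ -1454.8)
T(l, w) = 4*l**2 (T(l, w) = l*(4*l) = 4*l**2)
sqrt(T(212, 127) + P) = sqrt(4*212**2 - 7274/5) = sqrt(4*44944 - 7274/5) = sqrt(179776 - 7274/5) = sqrt(891606/5) = sqrt(4458030)/5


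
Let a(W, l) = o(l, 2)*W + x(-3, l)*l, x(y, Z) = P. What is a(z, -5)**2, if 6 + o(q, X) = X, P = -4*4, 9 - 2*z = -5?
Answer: 2704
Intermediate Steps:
z = 7 (z = 9/2 - 1/2*(-5) = 9/2 + 5/2 = 7)
P = -16
o(q, X) = -6 + X
x(y, Z) = -16
a(W, l) = -16*l - 4*W (a(W, l) = (-6 + 2)*W - 16*l = -4*W - 16*l = -16*l - 4*W)
a(z, -5)**2 = (-16*(-5) - 4*7)**2 = (80 - 28)**2 = 52**2 = 2704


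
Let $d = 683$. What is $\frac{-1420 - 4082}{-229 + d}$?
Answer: $- \frac{2751}{227} \approx -12.119$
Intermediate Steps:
$\frac{-1420 - 4082}{-229 + d} = \frac{-1420 - 4082}{-229 + 683} = - \frac{5502}{454} = \left(-5502\right) \frac{1}{454} = - \frac{2751}{227}$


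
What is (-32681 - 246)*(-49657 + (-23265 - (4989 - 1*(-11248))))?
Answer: 2935738393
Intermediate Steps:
(-32681 - 246)*(-49657 + (-23265 - (4989 - 1*(-11248)))) = -32927*(-49657 + (-23265 - (4989 + 11248))) = -32927*(-49657 + (-23265 - 1*16237)) = -32927*(-49657 + (-23265 - 16237)) = -32927*(-49657 - 39502) = -32927*(-89159) = 2935738393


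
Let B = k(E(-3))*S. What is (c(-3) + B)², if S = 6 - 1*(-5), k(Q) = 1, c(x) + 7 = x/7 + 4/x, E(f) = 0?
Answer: 2209/441 ≈ 5.0091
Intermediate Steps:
c(x) = -7 + 4/x + x/7 (c(x) = -7 + (x/7 + 4/x) = -7 + (4/x + x/7) = -7 + 4/x + x/7)
S = 11 (S = 6 + 5 = 11)
B = 11 (B = 1*11 = 11)
(c(-3) + B)² = ((-7 + 4/(-3) + (⅐)*(-3)) + 11)² = ((-7 + 4*(-⅓) - 3/7) + 11)² = ((-7 - 4/3 - 3/7) + 11)² = (-184/21 + 11)² = (47/21)² = 2209/441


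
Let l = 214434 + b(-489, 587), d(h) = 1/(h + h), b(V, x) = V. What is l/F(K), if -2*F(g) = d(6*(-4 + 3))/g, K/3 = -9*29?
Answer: -4020454440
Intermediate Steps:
d(h) = 1/(2*h)
K = -783 (K = 3*(-9*29) = 3*(-261) = -783)
F(g) = 1/(24*g) (F(g) = -1/(2*((6*(-4 + 3))))/(2*g) = -1/(2*((6*(-1))))/(2*g) = -(½)/(-6)/(2*g) = -(½)*(-⅙)/(2*g) = -(-1)/(24*g) = 1/(24*g))
l = 213945 (l = 214434 - 489 = 213945)
l/F(K) = 213945/(((1/24)/(-783))) = 213945/(((1/24)*(-1/783))) = 213945/(-1/18792) = 213945*(-18792) = -4020454440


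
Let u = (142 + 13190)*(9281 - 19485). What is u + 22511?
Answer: -136017217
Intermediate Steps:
u = -136039728 (u = 13332*(-10204) = -136039728)
u + 22511 = -136039728 + 22511 = -136017217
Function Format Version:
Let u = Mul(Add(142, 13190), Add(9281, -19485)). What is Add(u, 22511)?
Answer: -136017217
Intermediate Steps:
u = -136039728 (u = Mul(13332, -10204) = -136039728)
Add(u, 22511) = Add(-136039728, 22511) = -136017217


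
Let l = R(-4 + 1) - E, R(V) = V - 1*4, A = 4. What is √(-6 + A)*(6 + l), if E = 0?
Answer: -I*√2 ≈ -1.4142*I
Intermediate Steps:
R(V) = -4 + V (R(V) = V - 4 = -4 + V)
l = -7 (l = (-4 + (-4 + 1)) - 1*0 = (-4 - 3) + 0 = -7 + 0 = -7)
√(-6 + A)*(6 + l) = √(-6 + 4)*(6 - 7) = √(-2)*(-1) = (I*√2)*(-1) = -I*√2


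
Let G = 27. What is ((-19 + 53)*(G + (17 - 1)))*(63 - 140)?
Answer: -112574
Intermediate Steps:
((-19 + 53)*(G + (17 - 1)))*(63 - 140) = ((-19 + 53)*(27 + (17 - 1)))*(63 - 140) = (34*(27 + 16))*(-77) = (34*43)*(-77) = 1462*(-77) = -112574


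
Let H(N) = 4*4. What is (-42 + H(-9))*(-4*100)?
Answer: 10400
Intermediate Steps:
H(N) = 16
(-42 + H(-9))*(-4*100) = (-42 + 16)*(-4*100) = -26*(-400) = 10400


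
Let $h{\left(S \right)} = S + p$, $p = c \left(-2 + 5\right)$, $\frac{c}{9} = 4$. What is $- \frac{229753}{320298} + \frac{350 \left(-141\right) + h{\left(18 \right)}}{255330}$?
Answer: $- \frac{4134954569}{4543427130} \approx -0.9101$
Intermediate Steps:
$c = 36$ ($c = 9 \cdot 4 = 36$)
$p = 108$ ($p = 36 \left(-2 + 5\right) = 36 \cdot 3 = 108$)
$h{\left(S \right)} = 108 + S$ ($h{\left(S \right)} = S + 108 = 108 + S$)
$- \frac{229753}{320298} + \frac{350 \left(-141\right) + h{\left(18 \right)}}{255330} = - \frac{229753}{320298} + \frac{350 \left(-141\right) + \left(108 + 18\right)}{255330} = \left(-229753\right) \frac{1}{320298} + \left(-49350 + 126\right) \frac{1}{255330} = - \frac{229753}{320298} - \frac{8204}{42555} = - \frac{4134954569}{4543427130}$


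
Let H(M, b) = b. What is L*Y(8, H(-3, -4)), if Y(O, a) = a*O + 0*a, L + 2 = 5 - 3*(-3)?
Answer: -384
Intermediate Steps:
L = 12 (L = -2 + (5 - 3*(-3)) = -2 + (5 + 9) = -2 + 14 = 12)
Y(O, a) = O*a (Y(O, a) = O*a + 0 = O*a)
L*Y(8, H(-3, -4)) = 12*(8*(-4)) = 12*(-32) = -384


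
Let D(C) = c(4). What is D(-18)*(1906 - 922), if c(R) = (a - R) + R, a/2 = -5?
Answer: -9840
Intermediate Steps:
a = -10 (a = 2*(-5) = -10)
c(R) = -10 (c(R) = (-10 - R) + R = -10)
D(C) = -10
D(-18)*(1906 - 922) = -10*(1906 - 922) = -10*984 = -9840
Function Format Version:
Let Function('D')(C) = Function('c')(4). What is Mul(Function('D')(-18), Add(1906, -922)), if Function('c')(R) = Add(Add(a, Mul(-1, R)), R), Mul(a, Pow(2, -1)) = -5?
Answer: -9840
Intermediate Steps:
a = -10 (a = Mul(2, -5) = -10)
Function('c')(R) = -10 (Function('c')(R) = Add(Add(-10, Mul(-1, R)), R) = -10)
Function('D')(C) = -10
Mul(Function('D')(-18), Add(1906, -922)) = Mul(-10, Add(1906, -922)) = Mul(-10, 984) = -9840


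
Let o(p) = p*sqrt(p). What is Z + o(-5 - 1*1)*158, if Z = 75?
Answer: 75 - 948*I*sqrt(6) ≈ 75.0 - 2322.1*I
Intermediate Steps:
o(p) = p**(3/2)
Z + o(-5 - 1*1)*158 = 75 + (-5 - 1*1)**(3/2)*158 = 75 + (-5 - 1)**(3/2)*158 = 75 + (-6)**(3/2)*158 = 75 - 6*I*sqrt(6)*158 = 75 - 948*I*sqrt(6)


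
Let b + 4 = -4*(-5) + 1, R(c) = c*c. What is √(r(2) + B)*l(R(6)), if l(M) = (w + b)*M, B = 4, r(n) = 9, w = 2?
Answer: 684*√13 ≈ 2466.2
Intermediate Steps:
R(c) = c²
b = 17 (b = -4 + (-4*(-5) + 1) = -4 + (20 + 1) = -4 + 21 = 17)
l(M) = 19*M (l(M) = (2 + 17)*M = 19*M)
√(r(2) + B)*l(R(6)) = √(9 + 4)*(19*6²) = √13*(19*36) = √13*684 = 684*√13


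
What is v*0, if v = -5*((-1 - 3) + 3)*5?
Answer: 0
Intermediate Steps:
v = 25 (v = -5*(-4 + 3)*5 = -5*(-1)*5 = 5*5 = 25)
v*0 = 25*0 = 0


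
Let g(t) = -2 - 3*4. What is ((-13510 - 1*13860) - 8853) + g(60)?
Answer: -36237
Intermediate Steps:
g(t) = -14 (g(t) = -2 - 12 = -14)
((-13510 - 1*13860) - 8853) + g(60) = ((-13510 - 1*13860) - 8853) - 14 = ((-13510 - 13860) - 8853) - 14 = (-27370 - 8853) - 14 = -36223 - 14 = -36237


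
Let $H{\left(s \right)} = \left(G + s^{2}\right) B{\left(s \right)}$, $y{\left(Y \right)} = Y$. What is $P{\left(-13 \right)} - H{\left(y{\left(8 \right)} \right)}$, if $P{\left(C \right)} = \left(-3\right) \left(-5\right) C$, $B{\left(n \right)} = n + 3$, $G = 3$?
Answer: $-932$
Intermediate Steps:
$B{\left(n \right)} = 3 + n$
$P{\left(C \right)} = 15 C$
$H{\left(s \right)} = \left(3 + s\right) \left(3 + s^{2}\right)$ ($H{\left(s \right)} = \left(3 + s^{2}\right) \left(3 + s\right) = \left(3 + s\right) \left(3 + s^{2}\right)$)
$P{\left(-13 \right)} - H{\left(y{\left(8 \right)} \right)} = 15 \left(-13\right) - \left(3 + 8\right) \left(3 + 8^{2}\right) = -195 - 11 \left(3 + 64\right) = -195 - 11 \cdot 67 = -195 - 737 = -932$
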